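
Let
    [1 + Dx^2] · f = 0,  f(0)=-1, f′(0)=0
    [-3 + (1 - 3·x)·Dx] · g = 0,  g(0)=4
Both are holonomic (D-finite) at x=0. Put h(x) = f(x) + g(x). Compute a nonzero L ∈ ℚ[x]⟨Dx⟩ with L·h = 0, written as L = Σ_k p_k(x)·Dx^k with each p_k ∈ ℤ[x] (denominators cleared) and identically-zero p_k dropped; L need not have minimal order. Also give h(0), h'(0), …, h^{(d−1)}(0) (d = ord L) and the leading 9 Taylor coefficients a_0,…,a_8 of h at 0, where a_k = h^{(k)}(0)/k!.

f: a_k = -1, 0, 1/2, 0, -1/24, 0, 1/720, 0, -1/40320, …
g: a_k = 4, 12, 36, 108, 324, 972, 2916, 8748, 26244, …
f+g: L₀ = lclm(L_f,L_g), ord ≤ 2+1.
L = (-165 + 18·x - 27·x^2) + (19 - 63·x + 27·x^2 - 27·x^3)·Dx + (-165 + 18·x - 27·x^2)·Dx^2 + (19 - 63·x + 27·x^2 - 27·x^3)·Dx^3  (order 3).
h: a_k = 3, 12, 73/2, 108, 7775/24, 972, 2099521/720, 8748, 1058158079/40320, …
ICs: h(0) = 3, h′(0) = 12, h′′(0) = 73.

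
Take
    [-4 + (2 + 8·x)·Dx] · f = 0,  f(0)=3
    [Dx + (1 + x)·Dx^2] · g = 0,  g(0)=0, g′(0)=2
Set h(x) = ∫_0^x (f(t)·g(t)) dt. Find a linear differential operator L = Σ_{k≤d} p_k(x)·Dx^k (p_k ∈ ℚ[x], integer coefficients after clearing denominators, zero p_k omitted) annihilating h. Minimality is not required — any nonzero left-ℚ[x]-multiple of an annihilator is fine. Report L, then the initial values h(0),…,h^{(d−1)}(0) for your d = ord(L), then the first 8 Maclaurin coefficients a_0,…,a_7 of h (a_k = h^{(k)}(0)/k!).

L = (10 + 4·x)·Dx + (-3 - 12·x)·Dx^2 + (1 + 9·x + 24·x^2 + 16·x^3)·Dx^3  (order 3).
h: a_k = 0, 0, 3, 3, -4, 13/2, -389/30, 1052/35, …
ICs: h(0) = 0, h′(0) = 0, h′′(0) = 6.

f: a_k = 3, 6, -6, 12, -30, 84, -252, 792, …
g: a_k = 0, 2, -1, 2/3, -1/2, 2/5, -1/3, 2/7, …
Product ⇒ symmetric product L₀, ord ≤ 2.
h=∫h₀ ⇒ L = L₀·Dx.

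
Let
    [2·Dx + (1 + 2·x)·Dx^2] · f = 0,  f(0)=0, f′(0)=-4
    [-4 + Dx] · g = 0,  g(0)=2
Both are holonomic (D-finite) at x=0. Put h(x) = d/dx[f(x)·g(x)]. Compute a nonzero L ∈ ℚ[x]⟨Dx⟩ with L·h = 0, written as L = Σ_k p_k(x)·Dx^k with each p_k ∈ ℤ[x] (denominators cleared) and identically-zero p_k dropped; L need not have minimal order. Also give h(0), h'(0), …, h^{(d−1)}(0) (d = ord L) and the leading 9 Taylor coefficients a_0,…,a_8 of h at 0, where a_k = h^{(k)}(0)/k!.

L = (16 + 64·x + 128·x^2) + (-8 - 40·x - 64·x^2)·Dx + (1 + 6·x + 8·x^2)·Dx^2  (order 2).
h: a_k = -8, -48, -128, -192, -704/3, -512/3, -8704/45, 1024/45, -5632/21, …
ICs: h(0) = -8, h′(0) = -48.

f: a_k = 0, -4, 4, -16/3, 8, -64/5, 64/3, -256/7, 64, …
g: a_k = 2, 8, 16, 64/3, 64/3, 256/15, 512/45, 2048/315, 1024/315, …
L₀ := L_f ⊗_s L_g (sym. prod.), ord ≤ 2.
h₀' ⇒ L via d/dx closure of L₀.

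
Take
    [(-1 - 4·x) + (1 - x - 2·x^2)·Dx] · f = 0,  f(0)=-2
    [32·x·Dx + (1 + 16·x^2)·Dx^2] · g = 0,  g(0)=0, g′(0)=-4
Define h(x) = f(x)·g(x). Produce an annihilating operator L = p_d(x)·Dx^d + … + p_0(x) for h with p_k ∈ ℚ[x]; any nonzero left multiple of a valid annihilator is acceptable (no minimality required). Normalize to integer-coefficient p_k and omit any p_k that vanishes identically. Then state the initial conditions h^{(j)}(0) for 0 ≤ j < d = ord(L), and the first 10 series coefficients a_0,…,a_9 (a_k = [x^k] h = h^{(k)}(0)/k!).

L = (4 + 32·x + 192·x^2) + (2 - 24·x + 64·x^2 + 192·x^3)·Dx + (-1 + x - 14·x^2 + 16·x^3 + 32·x^4)·Dx^2  (order 2).
h: a_k = 0, 8, 8, -56/3, -8/3, 1848/5, 5464/15, -375656/105, -19944/7, 15198664/315, …
ICs: h(0) = 0, h′(0) = 8.

f: a_k = -2, -2, -6, -10, -22, -42, -86, -170, -342, -682, …
g: a_k = 0, -4, 0, 64/3, 0, -1024/5, 0, 16384/7, 0, -262144/9, …
L₀ := L_f ⊗_s L_g (sym. prod.), ord ≤ 2.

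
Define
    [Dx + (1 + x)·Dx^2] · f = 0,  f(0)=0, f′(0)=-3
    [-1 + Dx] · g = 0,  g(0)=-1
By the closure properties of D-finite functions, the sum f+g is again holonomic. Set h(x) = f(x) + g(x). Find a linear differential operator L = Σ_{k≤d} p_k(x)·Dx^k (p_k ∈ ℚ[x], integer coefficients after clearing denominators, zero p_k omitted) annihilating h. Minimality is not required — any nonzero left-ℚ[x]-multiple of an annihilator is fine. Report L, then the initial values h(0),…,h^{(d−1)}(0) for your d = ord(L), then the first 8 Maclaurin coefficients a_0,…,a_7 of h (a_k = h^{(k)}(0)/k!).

L = (-3 - x)·Dx + (1 - 2·x - x^2)·Dx^2 + (2 + 3·x + x^2)·Dx^3  (order 3).
h: a_k = -1, -4, 1, -7/6, 17/24, -73/120, 359/720, -2161/5040, …
ICs: h(0) = -1, h′(0) = -4, h′′(0) = 2.

f: a_k = 0, -3, 3/2, -1, 3/4, -3/5, 1/2, -3/7, …
g: a_k = -1, -1, -1/2, -1/6, -1/24, -1/120, -1/720, -1/5040, …
Weyl lclm of L_f,L_g ⇒ L₀ (ord ≤ 3).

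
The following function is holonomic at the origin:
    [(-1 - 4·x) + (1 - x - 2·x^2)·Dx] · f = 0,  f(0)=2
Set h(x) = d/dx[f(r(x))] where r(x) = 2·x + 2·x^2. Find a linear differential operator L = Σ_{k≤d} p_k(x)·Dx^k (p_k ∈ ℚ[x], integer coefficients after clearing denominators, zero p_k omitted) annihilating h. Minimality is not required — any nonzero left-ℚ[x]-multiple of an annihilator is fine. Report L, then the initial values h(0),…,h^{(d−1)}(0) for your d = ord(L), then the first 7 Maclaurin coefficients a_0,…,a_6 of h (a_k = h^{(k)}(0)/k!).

f: a_k = 2, 2, 6, 10, 22, 42, 86, …
L₀ from L_f via x↦r, Dx↦r'^{-1}Dx.
Differentiate: ansatz ord ≤ ord L₀ ⇒ L.
L = (14 + 108·x + 444·x^2 + 1312·x^3 + 2256·x^4 + 1920·x^5 + 640·x^6) + (-1 - 8·x + 6·x^2 + 148·x^3 + 440·x^4 + 624·x^5 + 448·x^6 + 128·x^7)·Dx  (order 1).
h: a_k = 4, 56, 384, 2464, 14960, 86496, 487424, …
ICs: h(0) = 4.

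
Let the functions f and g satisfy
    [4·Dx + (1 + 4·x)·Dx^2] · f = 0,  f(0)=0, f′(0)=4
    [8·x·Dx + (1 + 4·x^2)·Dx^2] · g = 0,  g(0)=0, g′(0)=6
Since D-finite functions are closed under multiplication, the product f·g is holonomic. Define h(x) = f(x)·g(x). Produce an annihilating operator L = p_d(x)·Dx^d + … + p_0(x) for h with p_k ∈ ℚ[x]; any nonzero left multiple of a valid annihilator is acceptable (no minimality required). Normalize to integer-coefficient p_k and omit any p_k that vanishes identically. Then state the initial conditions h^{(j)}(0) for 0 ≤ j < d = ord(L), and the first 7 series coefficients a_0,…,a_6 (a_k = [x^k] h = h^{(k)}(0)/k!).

f: a_k = 0, 4, -8, 64/3, -64, 1024/5, -2048/3, …
g: a_k = 0, 6, 0, -8, 0, 96/5, 0, …
Sym-product of L_f,L_g gives L₀ (≤ ord 4).
L = (96 + 640·x + 1408·x^2 + 7680·x^3 + 15360·x^4 + 26624·x^5 + 8192·x^7)·Dx + (24 + 320·x + 2656·x^2 + 9728·x^3 + 28160·x^4 + 47616·x^5 + 71680·x^6 + 6144·x^7 + 28672·x^8)·Dx^2 + (12 + 104·x + 672·x^2 + 2976·x^3 + 8256·x^4 + 18048·x^5 + 24576·x^6 + 35328·x^7 + 6144·x^8 + 16384·x^9)·Dx^3 + (1 + 12·x + 68·x^2 + 256·x^3 + 696·x^4 + 1536·x^5 + 2688·x^6 + 3072·x^7 + 4224·x^8 + 1024·x^9 + 2048·x^10)·Dx^4  (order 4).
h: a_k = 0, 0, 24, -48, 96, -320, 17024/15, …
ICs: h(0) = 0, h′(0) = 0, h′′(0) = 48, h′′′(0) = -288.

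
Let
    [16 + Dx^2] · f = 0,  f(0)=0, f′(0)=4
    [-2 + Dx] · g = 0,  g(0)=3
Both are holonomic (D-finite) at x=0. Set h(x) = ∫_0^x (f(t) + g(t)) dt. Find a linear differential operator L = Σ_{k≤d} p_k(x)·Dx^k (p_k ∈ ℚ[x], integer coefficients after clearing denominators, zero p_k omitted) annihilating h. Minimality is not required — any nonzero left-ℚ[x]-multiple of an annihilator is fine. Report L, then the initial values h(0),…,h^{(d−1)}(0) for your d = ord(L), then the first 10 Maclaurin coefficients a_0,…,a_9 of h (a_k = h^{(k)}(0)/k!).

f: a_k = 0, 4, 0, -32/3, 0, 128/15, 0, -1024/315, 0, 2048/2835, …
g: a_k = 3, 6, 6, 4, 2, 4/5, 4/15, 8/105, 2/105, 4/945, …
Sum ⇒ L₀ = lclm(L_f,L_g) in ℚ(x)⟨Dx⟩.
∫: right-multiply L₀ by Dx.
L = -32·Dx + 16·Dx^2 - 2·Dx^3 + Dx^4  (order 4).
h: a_k = 0, 3, 5, 2, -5/3, 2/5, 14/9, 4/105, -25/63, 2/945, …
ICs: h(0) = 0, h′(0) = 3, h′′(0) = 10, h′′′(0) = 12.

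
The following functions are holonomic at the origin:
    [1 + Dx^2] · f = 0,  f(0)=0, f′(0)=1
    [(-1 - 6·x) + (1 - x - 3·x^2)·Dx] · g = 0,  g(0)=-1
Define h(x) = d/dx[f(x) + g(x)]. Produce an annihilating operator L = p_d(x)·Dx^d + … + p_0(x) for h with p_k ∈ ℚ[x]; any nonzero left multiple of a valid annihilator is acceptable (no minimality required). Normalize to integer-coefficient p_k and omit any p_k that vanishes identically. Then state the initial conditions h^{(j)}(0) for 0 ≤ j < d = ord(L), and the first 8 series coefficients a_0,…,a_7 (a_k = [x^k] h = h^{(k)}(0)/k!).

f: a_k = 0, 1, 0, -1/6, 0, 1/120, 0, -1/5040, …
g: a_k = -1, -1, -4, -7, -19, -40, -97, -217, …
Sum ⇒ L₀ = lclm(L_f,L_g) in ℚ(x)⟨Dx⟩.
h₀' ⇒ L via d/dx closure of L₀.
L = (464 + 2522·x + 8618·x^2 + 6330·x^3 + 9630·x^4 + 486·x^5 + 486·x^6) + (-43 - 249·x + 114·x^2 + 559·x^3 + 1500·x^4 + 1863·x^5 + 189·x^6 + 162·x^7)·Dx + (464 + 2522·x + 8618·x^2 + 6330·x^3 + 9630·x^4 + 486·x^5 + 486·x^6)·Dx^2 + (-43 - 249·x + 114·x^2 + 559·x^3 + 1500·x^4 + 1863·x^5 + 189·x^6 + 162·x^7)·Dx^3  (order 3).
h: a_k = 0, -8, -43/2, -76, -4799/24, -582, -1093681/720, -4064, …
ICs: h(0) = 0, h′(0) = -8, h′′(0) = -43.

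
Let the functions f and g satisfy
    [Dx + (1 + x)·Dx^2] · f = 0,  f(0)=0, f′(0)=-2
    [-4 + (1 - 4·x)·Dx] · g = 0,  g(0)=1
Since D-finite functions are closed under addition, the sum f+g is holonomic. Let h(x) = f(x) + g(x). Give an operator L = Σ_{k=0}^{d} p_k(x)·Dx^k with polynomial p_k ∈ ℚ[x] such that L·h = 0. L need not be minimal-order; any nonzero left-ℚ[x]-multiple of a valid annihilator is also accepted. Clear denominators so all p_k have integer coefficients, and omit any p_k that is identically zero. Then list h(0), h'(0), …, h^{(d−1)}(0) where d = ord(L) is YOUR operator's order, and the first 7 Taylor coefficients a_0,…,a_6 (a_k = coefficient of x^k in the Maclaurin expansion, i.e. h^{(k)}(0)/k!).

L = (-112 - 32·x)·Dx + (-94 - 208·x - 64·x^2)·Dx^2 + (9 - 23·x - 48·x^2 - 16·x^3)·Dx^3  (order 3).
h: a_k = 1, 2, 17, 190/3, 513/2, 5118/5, 12289/3, …
ICs: h(0) = 1, h′(0) = 2, h′′(0) = 34.

f: a_k = 0, -2, 1, -2/3, 1/2, -2/5, 1/3, …
g: a_k = 1, 4, 16, 64, 256, 1024, 4096, …
Weyl lclm of L_f,L_g ⇒ L₀ (ord ≤ 3).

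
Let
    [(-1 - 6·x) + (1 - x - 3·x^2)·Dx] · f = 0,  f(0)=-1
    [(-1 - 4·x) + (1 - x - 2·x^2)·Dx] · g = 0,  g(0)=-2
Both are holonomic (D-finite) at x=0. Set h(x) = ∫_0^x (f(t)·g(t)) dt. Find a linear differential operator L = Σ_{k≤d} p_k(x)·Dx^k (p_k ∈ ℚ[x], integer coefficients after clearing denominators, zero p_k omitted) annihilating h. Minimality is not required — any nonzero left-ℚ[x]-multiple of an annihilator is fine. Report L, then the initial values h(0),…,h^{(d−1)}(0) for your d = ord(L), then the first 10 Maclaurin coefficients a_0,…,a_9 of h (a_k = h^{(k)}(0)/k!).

L = (-2 - 8·x + 15·x^2 + 24·x^3)·Dx + (1 - 2·x - 4·x^2 + 5·x^3 + 6·x^4)·Dx^2  (order 2).
h: a_k = 0, 2, 2, 16/3, 19/2, 108/5, 44, 674/7, 409/2, 4000/9, …
ICs: h(0) = 0, h′(0) = 2.

f: a_k = -1, -1, -4, -7, -19, -40, -97, -217, -508, -1159, …
g: a_k = -2, -2, -6, -10, -22, -42, -86, -170, -342, -682, …
f·g: L₀ = L_f ⊗_s L_g, ord ≤ 1·1.
h=∫h₀ ⇒ L = L₀·Dx.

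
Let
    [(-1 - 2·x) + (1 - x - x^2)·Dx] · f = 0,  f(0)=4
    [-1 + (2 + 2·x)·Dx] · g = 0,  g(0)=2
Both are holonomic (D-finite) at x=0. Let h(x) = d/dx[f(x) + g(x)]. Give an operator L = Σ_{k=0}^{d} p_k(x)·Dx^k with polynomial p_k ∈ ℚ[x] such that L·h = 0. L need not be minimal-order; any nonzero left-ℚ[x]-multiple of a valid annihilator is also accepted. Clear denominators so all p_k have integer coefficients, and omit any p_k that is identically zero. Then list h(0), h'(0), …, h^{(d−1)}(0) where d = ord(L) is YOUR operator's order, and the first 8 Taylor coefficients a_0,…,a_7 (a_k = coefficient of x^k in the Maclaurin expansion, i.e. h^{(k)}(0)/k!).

f: a_k = 4, 4, 8, 12, 20, 32, 52, 84, …
g: a_k = 2, 1, -1/4, 1/8, -5/64, 7/128, -21/512, 33/1024, …
Sum ⇒ L₀ = lclm(L_f,L_g) in ℚ(x)⟨Dx⟩.
Derive L from L₀ (diff closure).
L = (-48 - 138·x - 156·x^2 - 84·x^3 - 30·x^4) + (-69 - 336·x - 615·x^2 - 576·x^3 - 321·x^4 - 90·x^5)·Dx + (18 + 42·x + 6·x^2 - 82·x^3 - 126·x^4 - 82·x^5 - 20·x^6)·Dx^2  (order 2).
h: a_k = 5, 31/2, 291/8, 1275/16, 20515/128, 79809/256, 602343/1024, 2227795/2048, …
ICs: h(0) = 5, h′(0) = 31/2.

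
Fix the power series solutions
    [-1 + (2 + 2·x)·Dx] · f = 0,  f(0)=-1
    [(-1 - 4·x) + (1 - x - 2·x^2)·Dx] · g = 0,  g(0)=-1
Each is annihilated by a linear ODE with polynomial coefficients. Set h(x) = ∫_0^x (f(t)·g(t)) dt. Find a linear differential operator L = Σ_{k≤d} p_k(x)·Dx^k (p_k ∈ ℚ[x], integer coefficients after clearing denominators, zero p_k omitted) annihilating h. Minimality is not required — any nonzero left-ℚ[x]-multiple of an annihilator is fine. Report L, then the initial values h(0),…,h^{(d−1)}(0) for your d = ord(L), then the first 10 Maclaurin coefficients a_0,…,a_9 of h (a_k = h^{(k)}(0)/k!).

L = (3 + 6·x)·Dx + (-2 + 2·x + 4·x^2)·Dx^2  (order 2).
h: a_k = 0, 1, 3/4, 9/8, 103/64, 1683/640, 2223/512, 53583/7168, 213903/16384, 761259/32768, …
ICs: h(0) = 0, h′(0) = 1.

f: a_k = -1, -1/2, 1/8, -1/16, 5/128, -7/256, 21/1024, -33/2048, 429/32768, -715/65536, …
g: a_k = -1, -1, -3, -5, -11, -21, -43, -85, -171, -341, …
h₀=f·g: eliminate ⇒ L₀, order ≤ 1·1.
Integrate: L := L₀·Dx.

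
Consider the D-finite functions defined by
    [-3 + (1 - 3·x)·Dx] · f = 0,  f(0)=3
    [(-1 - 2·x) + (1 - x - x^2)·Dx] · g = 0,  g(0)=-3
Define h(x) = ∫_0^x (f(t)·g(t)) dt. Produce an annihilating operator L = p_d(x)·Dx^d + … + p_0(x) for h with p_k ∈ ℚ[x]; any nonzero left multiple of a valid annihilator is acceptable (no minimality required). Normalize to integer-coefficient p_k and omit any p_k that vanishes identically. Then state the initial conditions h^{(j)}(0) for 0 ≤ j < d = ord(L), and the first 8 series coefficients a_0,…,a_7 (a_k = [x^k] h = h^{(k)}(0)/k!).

L = (-4 + 4·x + 9·x^2)·Dx + (1 - 4·x + 2·x^2 + 3·x^3)·Dx^2  (order 2).
h: a_k = 0, -9, -18, -42, -405/4, -252, -642, -11673/7, …
ICs: h(0) = 0, h′(0) = -9.

f: a_k = 3, 9, 27, 81, 243, 729, 2187, 6561, …
g: a_k = -3, -3, -6, -9, -15, -24, -39, -63, …
L₀ := L_f ⊗_s L_g (sym. prod.), ord ≤ 1.
h=∫₀ˣh₀: take L = L₀·Dx.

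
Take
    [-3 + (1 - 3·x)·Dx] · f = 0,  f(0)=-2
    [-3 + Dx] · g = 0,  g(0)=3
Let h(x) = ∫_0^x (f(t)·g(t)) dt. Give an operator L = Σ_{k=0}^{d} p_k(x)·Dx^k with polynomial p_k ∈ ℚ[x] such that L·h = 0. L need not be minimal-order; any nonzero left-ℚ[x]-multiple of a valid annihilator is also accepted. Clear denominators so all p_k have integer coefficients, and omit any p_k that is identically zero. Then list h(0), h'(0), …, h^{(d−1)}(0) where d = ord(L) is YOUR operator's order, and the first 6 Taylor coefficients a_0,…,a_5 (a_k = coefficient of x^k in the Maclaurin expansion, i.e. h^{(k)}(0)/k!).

L = (6 - 9·x)·Dx + (-1 + 3·x)·Dx^2  (order 2).
h: a_k = 0, -6, -18, -45, -108, -1053/4, …
ICs: h(0) = 0, h′(0) = -6.

f: a_k = -2, -6, -18, -54, -162, -486, …
g: a_k = 3, 9, 27/2, 27/2, 81/8, 243/40, …
Product ⇒ symmetric product L₀, ord ≤ 1.
h=∫₀ˣh₀: take L = L₀·Dx.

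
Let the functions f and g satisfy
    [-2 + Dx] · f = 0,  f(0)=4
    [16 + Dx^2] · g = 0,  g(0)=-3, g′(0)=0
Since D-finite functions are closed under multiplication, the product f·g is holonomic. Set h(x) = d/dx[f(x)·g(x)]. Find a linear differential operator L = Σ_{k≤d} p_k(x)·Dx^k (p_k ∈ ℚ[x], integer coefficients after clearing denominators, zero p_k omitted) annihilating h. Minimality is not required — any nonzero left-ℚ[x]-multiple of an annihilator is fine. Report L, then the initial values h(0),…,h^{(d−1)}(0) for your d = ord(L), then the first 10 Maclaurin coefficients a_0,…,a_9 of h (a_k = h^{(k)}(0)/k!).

L = 20 - 4·Dx + Dx^2  (order 2).
h: a_k = -24, 144, 528, 224, -656, -3744/5, -928/15, 33728/105, 19184/105, -2528/315, …
ICs: h(0) = -24, h′(0) = 144.

f: a_k = 4, 8, 8, 16/3, 8/3, 16/15, 16/45, 32/315, 8/315, 16/2835, …
g: a_k = -3, 0, 24, 0, -32, 0, 256/15, 0, -512/105, 0, …
f·g: L₀ = L_f ⊗_s L_g, ord ≤ 1·2.
Derive L from L₀ (diff closure).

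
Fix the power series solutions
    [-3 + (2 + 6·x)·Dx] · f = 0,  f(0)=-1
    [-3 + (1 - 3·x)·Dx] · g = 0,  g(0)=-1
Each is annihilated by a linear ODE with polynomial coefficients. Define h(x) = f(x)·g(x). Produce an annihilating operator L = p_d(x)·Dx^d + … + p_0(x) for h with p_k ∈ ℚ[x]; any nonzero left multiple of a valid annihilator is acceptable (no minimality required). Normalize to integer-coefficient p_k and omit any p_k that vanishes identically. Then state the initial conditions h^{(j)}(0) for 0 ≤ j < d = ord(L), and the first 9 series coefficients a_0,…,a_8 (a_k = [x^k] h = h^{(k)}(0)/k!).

f: a_k = -1, -3/2, 9/8, -27/16, 405/128, -1701/256, 15309/1024, -72171/2048, 2814669/32768, …
g: a_k = -1, -3, -9, -27, -81, -243, -729, -2187, -6561, …
h₀=f·g: eliminate ⇒ L₀, order ≤ 1·1.
L = (9 + 9·x) + (-2 + 18·x^2)·Dx  (order 1).
h: a_k = 1, 9/2, 99/8, 621/16, 14499/128, 88695/256, 1049031/1024, 6366357/2048, 302770467/32768, …
ICs: h(0) = 1.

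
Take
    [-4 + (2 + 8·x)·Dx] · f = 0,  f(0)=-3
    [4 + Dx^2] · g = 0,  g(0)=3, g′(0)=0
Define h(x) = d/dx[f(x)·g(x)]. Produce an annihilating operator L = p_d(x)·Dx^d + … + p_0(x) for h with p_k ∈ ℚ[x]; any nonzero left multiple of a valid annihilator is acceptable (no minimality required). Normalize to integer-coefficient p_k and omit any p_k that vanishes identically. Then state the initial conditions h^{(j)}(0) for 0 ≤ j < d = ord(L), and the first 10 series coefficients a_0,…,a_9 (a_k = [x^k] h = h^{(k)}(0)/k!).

f: a_k = -3, -6, 6, -12, 30, -84, 252, -792, 2574, -8580, …
g: a_k = 3, 0, -6, 0, 2, 0, -4/15, 0, 2/105, 0, …
L₀ := L_f ⊗_s L_g (sym. prod.), ord ≤ 2.
Derive L from L₀ (diff closure).
L = (8 + 96·x + 256·x^2 + 256·x^3 + 256·x^4) + (2 - 48·x^2 - 64·x^3)·Dx + (1 + 10·x + 36·x^2 + 64·x^3 + 64·x^4)·Dx^2  (order 2).
h: a_k = -18, 72, 0, 192, -960, 17664/5, -66304/5, 1755136/35, -6663168/35, 228589568/315, …
ICs: h(0) = -18, h′(0) = 72.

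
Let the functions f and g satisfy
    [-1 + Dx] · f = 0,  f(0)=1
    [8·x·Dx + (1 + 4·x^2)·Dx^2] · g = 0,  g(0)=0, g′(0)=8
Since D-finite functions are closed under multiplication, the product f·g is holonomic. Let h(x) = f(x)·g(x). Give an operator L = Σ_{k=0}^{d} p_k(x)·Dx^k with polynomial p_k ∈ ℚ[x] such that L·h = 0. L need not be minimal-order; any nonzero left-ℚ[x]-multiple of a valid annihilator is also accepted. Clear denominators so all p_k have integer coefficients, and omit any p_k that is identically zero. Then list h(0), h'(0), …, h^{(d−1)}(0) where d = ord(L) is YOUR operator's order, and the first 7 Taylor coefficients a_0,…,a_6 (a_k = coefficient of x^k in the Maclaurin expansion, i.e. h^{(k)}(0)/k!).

L = (1 - 8·x + 4·x^2) + (-2 + 8·x - 8·x^2)·Dx + (1 + 4·x^2)·Dx^2  (order 2).
h: a_k = 0, 8, 8, -20/3, -28/3, 103/5, 215/9, …
ICs: h(0) = 0, h′(0) = 8.

f: a_k = 1, 1, 1/2, 1/6, 1/24, 1/120, 1/720, …
g: a_k = 0, 8, 0, -32/3, 0, 128/5, 0, …
h₀=f·g: eliminate ⇒ L₀, order ≤ 1·2.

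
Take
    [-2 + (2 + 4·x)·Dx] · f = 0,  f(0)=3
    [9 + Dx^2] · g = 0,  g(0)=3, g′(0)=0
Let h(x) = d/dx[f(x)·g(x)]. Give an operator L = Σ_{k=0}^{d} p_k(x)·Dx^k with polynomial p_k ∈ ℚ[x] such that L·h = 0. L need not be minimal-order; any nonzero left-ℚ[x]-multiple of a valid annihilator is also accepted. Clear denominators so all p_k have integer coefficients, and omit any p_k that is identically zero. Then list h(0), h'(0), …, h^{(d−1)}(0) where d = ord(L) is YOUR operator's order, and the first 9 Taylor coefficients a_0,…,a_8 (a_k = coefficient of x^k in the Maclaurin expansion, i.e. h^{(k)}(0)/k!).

f: a_k = 3, 3, -3/2, 3/2, -15/8, 21/8, -63/16, 99/16, -1287/128, …
g: a_k = 3, 0, -27/2, 0, 81/8, 0, -243/80, 0, 2187/4480, …
Product ⇒ symmetric product L₀, ord ≤ 2.
Differentiate: ansatz ord ≤ ord L₀ ⇒ L.
L = (14 + 84·x + 192·x^2 + 216·x^3 + 108·x^4) + (-1 - 8·x - 18·x^2 - 12·x^3)·Dx + (1 + 7·x + 19·x^2 + 24·x^3 + 12·x^4)·Dx^2  (order 2).
h: a_k = 9, -90, -108, 180, 90, -324/5, -378/5, 2808/35, -3078/35, …
ICs: h(0) = 9, h′(0) = -90.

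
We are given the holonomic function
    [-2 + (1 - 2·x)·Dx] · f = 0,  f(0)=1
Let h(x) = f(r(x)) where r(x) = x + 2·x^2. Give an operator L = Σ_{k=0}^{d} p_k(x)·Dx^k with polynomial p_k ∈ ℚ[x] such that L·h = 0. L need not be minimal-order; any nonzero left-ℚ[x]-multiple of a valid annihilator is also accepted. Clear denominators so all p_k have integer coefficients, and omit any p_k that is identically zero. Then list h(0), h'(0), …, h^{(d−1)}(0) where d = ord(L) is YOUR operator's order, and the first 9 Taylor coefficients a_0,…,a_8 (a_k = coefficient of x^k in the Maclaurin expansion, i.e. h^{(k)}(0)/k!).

f: a_k = 1, 2, 4, 8, 16, 32, 64, 128, 256, …
L₀ from L_f via x↦r, Dx↦r'^{-1}Dx.
L = (2 + 8·x) + (-1 + 2·x + 4·x^2)·Dx  (order 1).
h: a_k = 1, 2, 8, 24, 80, 256, 832, 2688, 8704, …
ICs: h(0) = 1.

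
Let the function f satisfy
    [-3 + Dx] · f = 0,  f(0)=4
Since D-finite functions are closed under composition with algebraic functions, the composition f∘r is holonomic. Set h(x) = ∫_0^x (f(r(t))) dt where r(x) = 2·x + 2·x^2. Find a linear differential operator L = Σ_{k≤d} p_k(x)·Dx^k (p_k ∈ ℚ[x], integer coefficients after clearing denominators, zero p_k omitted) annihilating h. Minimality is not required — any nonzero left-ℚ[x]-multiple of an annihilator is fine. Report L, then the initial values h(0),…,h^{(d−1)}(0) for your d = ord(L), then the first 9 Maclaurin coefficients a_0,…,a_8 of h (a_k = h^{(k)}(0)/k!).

L = (-6 - 12·x)·Dx + Dx^2  (order 2).
h: a_k = 0, 4, 12, 32, 72, 144, 1296/5, 14976/35, 22896/35, …
ICs: h(0) = 0, h′(0) = 4.

f: a_k = 4, 12, 18, 18, 27/2, 81/10, 81/20, 243/140, 729/1120, …
f∘r: x↦r, Dx↦Dx/r' in L_f ⇒ L₀.
Integrate: L := L₀·Dx.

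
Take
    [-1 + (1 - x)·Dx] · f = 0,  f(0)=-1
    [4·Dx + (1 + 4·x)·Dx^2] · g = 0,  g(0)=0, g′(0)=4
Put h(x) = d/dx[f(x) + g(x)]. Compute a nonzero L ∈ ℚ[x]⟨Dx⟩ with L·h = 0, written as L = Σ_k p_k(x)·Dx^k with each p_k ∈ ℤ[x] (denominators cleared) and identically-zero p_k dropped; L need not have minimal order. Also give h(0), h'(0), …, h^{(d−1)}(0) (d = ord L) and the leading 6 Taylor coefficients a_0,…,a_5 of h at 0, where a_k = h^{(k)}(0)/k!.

f: a_k = -1, -1, -1, -1, -1, -1, …
g: a_k = 0, 4, -8, 64/3, -64, 1024/5, …
Weyl lclm of L_f,L_g ⇒ L₀ (ord ≤ 3).
h=h₀': d/dx-closure on L₀ ⇒ L.
L = (44 + 16·x) + (-13 + 56·x + 32·x^2)·Dx + (-3 - 11·x + 6·x^2 + 8·x^3)·Dx^2  (order 2).
h: a_k = 3, -18, 61, -260, 1019, -4102, …
ICs: h(0) = 3, h′(0) = -18.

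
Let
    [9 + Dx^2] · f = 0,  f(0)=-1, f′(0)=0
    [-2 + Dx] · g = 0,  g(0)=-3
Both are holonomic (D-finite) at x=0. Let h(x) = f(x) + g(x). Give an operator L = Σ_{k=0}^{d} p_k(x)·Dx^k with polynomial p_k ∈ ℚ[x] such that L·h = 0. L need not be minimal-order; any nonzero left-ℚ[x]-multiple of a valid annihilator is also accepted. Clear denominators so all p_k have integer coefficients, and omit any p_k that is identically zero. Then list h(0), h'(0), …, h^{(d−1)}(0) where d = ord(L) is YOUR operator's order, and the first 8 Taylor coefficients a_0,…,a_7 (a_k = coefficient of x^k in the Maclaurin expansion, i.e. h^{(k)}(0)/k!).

f: a_k = -1, 0, 9/2, 0, -27/8, 0, 81/80, 0, …
g: a_k = -3, -6, -6, -4, -2, -4/5, -4/15, -8/105, …
Sum ⇒ L₀ = lclm(L_f,L_g) in ℚ(x)⟨Dx⟩.
L = -18 + 9·Dx - 2·Dx^2 + Dx^3  (order 3).
h: a_k = -4, -6, -3/2, -4, -43/8, -4/5, 179/240, -8/105, …
ICs: h(0) = -4, h′(0) = -6, h′′(0) = -3.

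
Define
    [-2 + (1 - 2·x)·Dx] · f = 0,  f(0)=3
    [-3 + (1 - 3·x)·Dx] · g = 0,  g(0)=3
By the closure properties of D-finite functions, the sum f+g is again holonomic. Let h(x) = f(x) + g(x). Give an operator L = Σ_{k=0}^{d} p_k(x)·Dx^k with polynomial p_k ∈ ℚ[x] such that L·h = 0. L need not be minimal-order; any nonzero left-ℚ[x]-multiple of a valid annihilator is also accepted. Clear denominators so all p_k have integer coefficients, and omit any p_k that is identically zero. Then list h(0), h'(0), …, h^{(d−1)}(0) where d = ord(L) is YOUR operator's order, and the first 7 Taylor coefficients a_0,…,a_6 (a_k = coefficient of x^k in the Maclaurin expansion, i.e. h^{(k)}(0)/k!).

f: a_k = 3, 6, 12, 24, 48, 96, 192, …
g: a_k = 3, 9, 27, 81, 243, 729, 2187, …
f+g: L₀ = lclm(L_f,L_g), ord ≤ 1+1.
L = -12 + (10 - 24·x)·Dx + (-1 + 5·x - 6·x^2)·Dx^2  (order 2).
h: a_k = 6, 15, 39, 105, 291, 825, 2379, …
ICs: h(0) = 6, h′(0) = 15.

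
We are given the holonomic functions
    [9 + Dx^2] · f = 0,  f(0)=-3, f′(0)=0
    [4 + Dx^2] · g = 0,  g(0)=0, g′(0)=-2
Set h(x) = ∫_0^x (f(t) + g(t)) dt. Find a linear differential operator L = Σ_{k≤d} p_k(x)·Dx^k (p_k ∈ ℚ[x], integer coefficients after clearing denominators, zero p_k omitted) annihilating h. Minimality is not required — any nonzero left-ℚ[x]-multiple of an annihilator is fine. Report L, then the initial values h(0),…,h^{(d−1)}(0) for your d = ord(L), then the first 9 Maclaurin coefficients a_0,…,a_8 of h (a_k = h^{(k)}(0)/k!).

L = 36·Dx + 13·Dx^3 + Dx^5  (order 5).
h: a_k = 0, -3, -1, 9/2, 1/3, -81/40, -2/45, 243/560, 1/315, …
ICs: h(0) = 0, h′(0) = -3, h′′(0) = -2, h′′′(0) = 27, h′′′′(0) = 8.

f: a_k = -3, 0, 27/2, 0, -81/8, 0, 243/80, 0, -2187/4480, …
g: a_k = 0, -2, 0, 4/3, 0, -4/15, 0, 8/315, 0, …
Sum ⇒ L₀ = lclm(L_f,L_g) in ℚ(x)⟨Dx⟩.
∫: right-multiply L₀ by Dx.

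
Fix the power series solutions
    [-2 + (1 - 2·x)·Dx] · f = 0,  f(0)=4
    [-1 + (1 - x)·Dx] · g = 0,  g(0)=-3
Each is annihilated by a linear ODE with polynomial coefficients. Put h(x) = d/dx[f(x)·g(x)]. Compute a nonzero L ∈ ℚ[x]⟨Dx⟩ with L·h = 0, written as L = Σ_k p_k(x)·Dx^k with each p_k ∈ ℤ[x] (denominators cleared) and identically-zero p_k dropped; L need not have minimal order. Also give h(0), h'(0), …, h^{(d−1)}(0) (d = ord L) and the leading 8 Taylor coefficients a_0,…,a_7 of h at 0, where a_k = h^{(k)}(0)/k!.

L = (14 - 36·x + 24·x^2) + (-3 + 13·x - 18·x^2 + 8·x^3)·Dx  (order 1).
h: a_k = -36, -168, -540, -1488, -3780, -9144, -21420, -49056, …
ICs: h(0) = -36.

f: a_k = 4, 8, 16, 32, 64, 128, 256, 512, …
g: a_k = -3, -3, -3, -3, -3, -3, -3, -3, …
L₀ := L_f ⊗_s L_g (sym. prod.), ord ≤ 1.
h₀' ⇒ L via d/dx closure of L₀.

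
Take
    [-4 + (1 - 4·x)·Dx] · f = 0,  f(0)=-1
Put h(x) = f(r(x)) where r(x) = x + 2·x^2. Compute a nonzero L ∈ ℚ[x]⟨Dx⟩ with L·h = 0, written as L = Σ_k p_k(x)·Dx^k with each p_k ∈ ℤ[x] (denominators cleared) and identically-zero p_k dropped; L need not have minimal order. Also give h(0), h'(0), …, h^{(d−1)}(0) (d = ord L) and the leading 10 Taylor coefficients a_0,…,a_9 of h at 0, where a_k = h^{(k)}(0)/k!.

L = (4 + 16·x) + (-1 + 4·x + 8·x^2)·Dx  (order 1).
h: a_k = -1, -4, -24, -128, -704, -3840, -20992, -114688, -626688, -3424256, …
ICs: h(0) = -1.

f: a_k = -1, -4, -16, -64, -256, -1024, -4096, -16384, -65536, -262144, …
h₀=f(r): pull back L_f along r ⇒ L₀.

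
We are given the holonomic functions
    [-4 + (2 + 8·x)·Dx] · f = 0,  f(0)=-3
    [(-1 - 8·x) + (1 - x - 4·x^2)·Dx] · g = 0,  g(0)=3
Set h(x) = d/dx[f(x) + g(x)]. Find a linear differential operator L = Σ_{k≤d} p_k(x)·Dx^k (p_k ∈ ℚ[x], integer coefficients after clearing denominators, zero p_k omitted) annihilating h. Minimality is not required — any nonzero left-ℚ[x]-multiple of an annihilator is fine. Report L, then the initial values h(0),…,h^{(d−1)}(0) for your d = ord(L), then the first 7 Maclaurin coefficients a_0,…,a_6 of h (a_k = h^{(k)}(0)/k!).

f: a_k = -3, -6, 6, -12, 30, -84, 252, …
g: a_k = 3, 3, 15, 27, 87, 195, 543, …
Weyl lclm of L_f,L_g ⇒ L₀ (ord ≤ 2).
Derive L from L₀ (diff closure).
L = (-114 - 780·x - 2688·x^2 - 2688·x^3 - 3840·x^4) + (-21 - 420·x - 2778·x^2 - 7200·x^3 - 10272·x^4 - 11520·x^5)·Dx + (6 + 57·x + 153·x^2 + 4·x^3 - 816·x^4 - 2624·x^5 - 2560·x^6)·Dx^2  (order 2).
h: a_k = -3, 42, 45, 468, 555, 4770, 3717, …
ICs: h(0) = -3, h′(0) = 42.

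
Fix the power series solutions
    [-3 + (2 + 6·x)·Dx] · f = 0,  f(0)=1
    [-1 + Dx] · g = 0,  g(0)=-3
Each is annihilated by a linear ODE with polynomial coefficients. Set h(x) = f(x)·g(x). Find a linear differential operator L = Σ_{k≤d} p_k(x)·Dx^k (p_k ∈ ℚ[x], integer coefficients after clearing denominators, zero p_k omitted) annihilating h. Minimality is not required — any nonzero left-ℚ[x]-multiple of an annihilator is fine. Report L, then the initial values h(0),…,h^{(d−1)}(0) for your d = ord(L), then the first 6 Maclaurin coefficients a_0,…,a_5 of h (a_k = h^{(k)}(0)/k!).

L = (-5 - 6·x) + (2 + 6·x)·Dx  (order 1).
h: a_k = -3, -15/2, -21/8, -71/16, 671/128, -16157/1280, …
ICs: h(0) = -3.

f: a_k = 1, 3/2, -9/8, 27/16, -405/128, 1701/256, …
g: a_k = -3, -3, -3/2, -1/2, -1/8, -1/40, …
f·g: L₀ = L_f ⊗_s L_g, ord ≤ 1·1.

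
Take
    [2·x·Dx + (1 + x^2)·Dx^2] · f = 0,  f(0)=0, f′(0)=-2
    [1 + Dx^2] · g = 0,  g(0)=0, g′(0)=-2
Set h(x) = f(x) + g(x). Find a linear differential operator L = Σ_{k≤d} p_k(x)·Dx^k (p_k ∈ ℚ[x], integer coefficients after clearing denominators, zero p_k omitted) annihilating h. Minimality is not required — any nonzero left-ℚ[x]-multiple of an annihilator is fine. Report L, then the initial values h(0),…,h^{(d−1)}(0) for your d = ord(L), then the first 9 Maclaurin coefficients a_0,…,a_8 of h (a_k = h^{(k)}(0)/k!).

f: a_k = 0, -2, 0, 2/3, 0, -2/5, 0, 2/7, 0, …
g: a_k = 0, -2, 0, 1/3, 0, -1/60, 0, 1/2520, 0, …
f+g: L₀ = lclm(L_f,L_g), ord ≤ 2+2.
L = (-22·x + 28·x^3 + 2·x^5)·Dx + (-1 + 7·x^2 + 9·x^4 + x^6)·Dx^2 + (-22·x + 28·x^3 + 2·x^5)·Dx^3 + (-1 + 7·x^2 + 9·x^4 + x^6)·Dx^4  (order 4).
h: a_k = 0, -4, 0, 1, 0, -5/12, 0, 103/360, 0, …
ICs: h(0) = 0, h′(0) = -4, h′′(0) = 0, h′′′(0) = 6.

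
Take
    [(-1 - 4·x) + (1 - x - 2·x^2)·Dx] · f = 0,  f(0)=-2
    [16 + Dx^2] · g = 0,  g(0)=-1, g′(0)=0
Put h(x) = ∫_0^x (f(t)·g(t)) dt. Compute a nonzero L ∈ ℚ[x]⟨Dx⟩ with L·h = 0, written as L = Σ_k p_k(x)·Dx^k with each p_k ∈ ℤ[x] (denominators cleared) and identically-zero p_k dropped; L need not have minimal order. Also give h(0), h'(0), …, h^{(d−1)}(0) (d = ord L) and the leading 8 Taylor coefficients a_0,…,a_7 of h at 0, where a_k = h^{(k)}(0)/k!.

f: a_k = -2, -2, -6, -10, -22, -42, -86, -170, …
g: a_k = -1, 0, 8, 0, -32/3, 0, 256/45, 0, …
Sym-product of L_f,L_g gives L₀ (≤ ord 2).
h=∫₀ˣh₀: take L = L₀·Dx.
L = (-12 + 16·x + 32·x^2)·Dx + (2 + 8·x)·Dx^2 + (-1 + x + 2·x^2)·Dx^3  (order 3).
h: a_k = 0, 2, 1, -10/3, -3/2, -14/15, -25/9, -1682/315, …
ICs: h(0) = 0, h′(0) = 2, h′′(0) = 2.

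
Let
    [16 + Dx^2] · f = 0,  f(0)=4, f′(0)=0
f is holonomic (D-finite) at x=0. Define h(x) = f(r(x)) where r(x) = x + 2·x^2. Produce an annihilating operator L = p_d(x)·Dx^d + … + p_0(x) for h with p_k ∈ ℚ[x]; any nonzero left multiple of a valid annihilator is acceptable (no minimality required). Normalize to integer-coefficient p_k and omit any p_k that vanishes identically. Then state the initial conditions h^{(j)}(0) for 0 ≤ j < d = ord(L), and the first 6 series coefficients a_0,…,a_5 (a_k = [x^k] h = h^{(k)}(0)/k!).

L = (16 + 192·x + 768·x^2 + 1024·x^3) - 4·Dx + (1 + 4·x)·Dx^2  (order 2).
h: a_k = 4, 0, -32, -128, -256/3, 1024/3, …
ICs: h(0) = 4, h′(0) = 0.

f: a_k = 4, 0, -32, 0, 128/3, 0, …
h₀=f(r): pull back L_f along r ⇒ L₀.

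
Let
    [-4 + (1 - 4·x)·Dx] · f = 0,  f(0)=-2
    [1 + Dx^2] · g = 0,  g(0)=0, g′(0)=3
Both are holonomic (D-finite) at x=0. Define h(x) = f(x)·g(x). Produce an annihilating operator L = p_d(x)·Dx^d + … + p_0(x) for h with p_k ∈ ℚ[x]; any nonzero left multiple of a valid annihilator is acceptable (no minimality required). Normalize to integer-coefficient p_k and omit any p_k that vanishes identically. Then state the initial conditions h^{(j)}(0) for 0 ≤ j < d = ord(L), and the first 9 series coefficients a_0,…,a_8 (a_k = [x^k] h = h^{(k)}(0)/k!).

L = (-1 + 4·x) + 8·Dx + (-1 + 4·x)·Dx^2  (order 2).
h: a_k = 0, -6, -24, -95, -380, -30401/20, -30401/5, -20429471/840, -20429471/210, …
ICs: h(0) = 0, h′(0) = -6.

f: a_k = -2, -8, -32, -128, -512, -2048, -8192, -32768, -131072, …
g: a_k = 0, 3, 0, -1/2, 0, 1/40, 0, -1/1680, 0, …
Product ⇒ symmetric product L₀, ord ≤ 2.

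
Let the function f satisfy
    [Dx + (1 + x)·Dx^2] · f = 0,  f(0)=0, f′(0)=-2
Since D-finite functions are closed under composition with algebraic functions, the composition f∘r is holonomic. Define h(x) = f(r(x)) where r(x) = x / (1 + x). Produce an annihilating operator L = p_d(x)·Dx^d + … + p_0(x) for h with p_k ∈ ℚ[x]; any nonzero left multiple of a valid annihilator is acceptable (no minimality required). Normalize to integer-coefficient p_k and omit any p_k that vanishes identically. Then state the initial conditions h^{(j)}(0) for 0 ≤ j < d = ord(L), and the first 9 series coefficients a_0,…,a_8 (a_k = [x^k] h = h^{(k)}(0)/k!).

L = (3 + 4·x)·Dx + (1 + 3·x + 2·x^2)·Dx^2  (order 2).
h: a_k = 0, -2, 3, -14/3, 15/2, -62/5, 21, -254/7, 255/4, …
ICs: h(0) = 0, h′(0) = -2.

f: a_k = 0, -2, 1, -2/3, 1/2, -2/5, 1/3, -2/7, 1/4, …
Substitute x→r, Dx→(1/r')Dx; clear ⇒ L₀.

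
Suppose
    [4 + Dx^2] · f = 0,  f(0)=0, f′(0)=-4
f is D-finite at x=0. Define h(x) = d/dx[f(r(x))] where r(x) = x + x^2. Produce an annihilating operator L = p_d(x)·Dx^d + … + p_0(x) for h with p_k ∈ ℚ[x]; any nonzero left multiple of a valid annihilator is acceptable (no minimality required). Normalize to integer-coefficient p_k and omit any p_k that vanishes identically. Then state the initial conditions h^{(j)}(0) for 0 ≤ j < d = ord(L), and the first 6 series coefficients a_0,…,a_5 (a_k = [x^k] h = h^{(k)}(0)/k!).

f: a_k = 0, -4, 0, 8/3, 0, -8/15, …
Change of var in L_f (x↦r) gives L₀.
Derive L from L₀ (diff closure).
L = (16 + 32·x + 96·x^2 + 128·x^3 + 64·x^4) + (-6 - 12·x)·Dx + (1 + 4·x + 4·x^2)·Dx^2  (order 2).
h: a_k = -4, -8, 8, 32, 112/3, 0, …
ICs: h(0) = -4, h′(0) = -8.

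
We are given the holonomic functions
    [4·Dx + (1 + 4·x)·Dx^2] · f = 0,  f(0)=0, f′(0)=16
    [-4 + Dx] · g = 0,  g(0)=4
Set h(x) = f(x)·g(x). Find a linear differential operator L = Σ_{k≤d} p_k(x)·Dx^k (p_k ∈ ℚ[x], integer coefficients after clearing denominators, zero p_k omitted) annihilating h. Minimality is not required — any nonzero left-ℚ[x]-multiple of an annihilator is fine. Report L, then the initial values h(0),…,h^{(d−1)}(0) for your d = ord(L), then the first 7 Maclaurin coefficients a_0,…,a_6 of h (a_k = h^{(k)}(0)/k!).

L = 64·x + (-4 - 32·x)·Dx + (1 + 4·x)·Dx^2  (order 2).
h: a_k = 0, 64, 128, 1024/3, 0, 6144/5, -28672/9, …
ICs: h(0) = 0, h′(0) = 64.

f: a_k = 0, 16, -32, 256/3, -256, 4096/5, -8192/3, …
g: a_k = 4, 16, 32, 128/3, 128/3, 512/15, 1024/45, …
h₀=f·g: eliminate ⇒ L₀, order ≤ 2·1.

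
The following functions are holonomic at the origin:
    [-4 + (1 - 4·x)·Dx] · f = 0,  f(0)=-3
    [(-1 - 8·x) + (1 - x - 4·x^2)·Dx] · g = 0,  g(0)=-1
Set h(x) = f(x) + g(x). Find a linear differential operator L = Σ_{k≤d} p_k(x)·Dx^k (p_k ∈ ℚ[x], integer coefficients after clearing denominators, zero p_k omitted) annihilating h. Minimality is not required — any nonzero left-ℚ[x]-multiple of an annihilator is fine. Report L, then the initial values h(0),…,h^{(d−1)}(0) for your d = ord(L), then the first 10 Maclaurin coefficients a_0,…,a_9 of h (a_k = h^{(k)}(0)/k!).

f: a_k = -3, -12, -48, -192, -768, -3072, -12288, -49152, -196608, -786432, …
g: a_k = -1, -1, -5, -9, -29, -65, -181, -441, -1165, -2929, …
h₀=f+g: left-lcm gives L₀, ord ≤ 2.
L = (8 - 288·x + 384·x^2 - 512·x^3) + (22 - 8·x - 288·x^2 + 640·x^3 - 1024·x^4)·Dx + (-3 + 23·x - 56·x^2 + 32·x^3 + 128·x^4 - 256·x^5)·Dx^2  (order 2).
h: a_k = -4, -13, -53, -201, -797, -3137, -12469, -49593, -197773, -789361, …
ICs: h(0) = -4, h′(0) = -13.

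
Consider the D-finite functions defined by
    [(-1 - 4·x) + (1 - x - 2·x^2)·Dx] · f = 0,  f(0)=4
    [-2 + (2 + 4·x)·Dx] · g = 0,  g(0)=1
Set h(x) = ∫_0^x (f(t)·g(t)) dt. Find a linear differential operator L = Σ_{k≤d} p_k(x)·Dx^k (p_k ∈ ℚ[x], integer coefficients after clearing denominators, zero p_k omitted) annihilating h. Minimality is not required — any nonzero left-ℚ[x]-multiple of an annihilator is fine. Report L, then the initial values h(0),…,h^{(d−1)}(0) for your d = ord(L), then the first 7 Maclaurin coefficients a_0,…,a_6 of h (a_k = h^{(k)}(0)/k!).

L = (2 + 5·x + 6·x^2)·Dx + (-1 - x + 4·x^2 + 4·x^3)·Dx^2  (order 2).
h: a_k = 0, 4, 4, 14/3, 8, 23/2, 125/6, …
ICs: h(0) = 0, h′(0) = 4.

f: a_k = 4, 4, 12, 20, 44, 84, 172, …
g: a_k = 1, 1, -1/2, 1/2, -5/8, 7/8, -21/16, …
L₀ := L_f ⊗_s L_g (sym. prod.), ord ≤ 1.
h=∫h₀ ⇒ L = L₀·Dx.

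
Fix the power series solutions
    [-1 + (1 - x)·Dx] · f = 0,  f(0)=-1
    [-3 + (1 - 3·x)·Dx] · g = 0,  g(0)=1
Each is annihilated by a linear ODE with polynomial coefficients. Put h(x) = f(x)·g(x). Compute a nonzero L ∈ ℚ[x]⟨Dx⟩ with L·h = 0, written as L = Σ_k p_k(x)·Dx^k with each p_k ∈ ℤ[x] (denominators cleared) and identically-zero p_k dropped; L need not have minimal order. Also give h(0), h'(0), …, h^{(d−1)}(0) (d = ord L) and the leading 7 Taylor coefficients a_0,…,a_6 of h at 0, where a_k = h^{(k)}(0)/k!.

L = (-4 + 6·x) + (1 - 4·x + 3·x^2)·Dx  (order 1).
h: a_k = -1, -4, -13, -40, -121, -364, -1093, …
ICs: h(0) = -1.

f: a_k = -1, -1, -1, -1, -1, -1, -1, …
g: a_k = 1, 3, 9, 27, 81, 243, 729, …
h₀=f·g: eliminate ⇒ L₀, order ≤ 1·1.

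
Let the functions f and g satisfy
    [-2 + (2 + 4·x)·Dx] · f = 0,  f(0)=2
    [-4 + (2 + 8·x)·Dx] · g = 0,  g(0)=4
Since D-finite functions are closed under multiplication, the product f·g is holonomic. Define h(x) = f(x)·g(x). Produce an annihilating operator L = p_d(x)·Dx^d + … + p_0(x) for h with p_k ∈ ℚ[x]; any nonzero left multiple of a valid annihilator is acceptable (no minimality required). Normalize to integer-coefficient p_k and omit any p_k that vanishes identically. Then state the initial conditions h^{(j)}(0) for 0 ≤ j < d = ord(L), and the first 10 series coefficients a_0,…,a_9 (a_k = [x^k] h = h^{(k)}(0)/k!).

L = (-3 - 8·x) + (1 + 6·x + 8·x^2)·Dx  (order 1).
h: a_k = 8, 24, -4, 12, -37, 117, -757/2, 2499/2, -67181/16, 229281/16, …
ICs: h(0) = 8.

f: a_k = 2, 2, -1, 1, -5/4, 7/4, -21/8, 33/8, -429/64, 715/64, …
g: a_k = 4, 8, -8, 16, -40, 112, -336, 1056, -3432, 11440, …
f·g: L₀ = L_f ⊗_s L_g, ord ≤ 1·1.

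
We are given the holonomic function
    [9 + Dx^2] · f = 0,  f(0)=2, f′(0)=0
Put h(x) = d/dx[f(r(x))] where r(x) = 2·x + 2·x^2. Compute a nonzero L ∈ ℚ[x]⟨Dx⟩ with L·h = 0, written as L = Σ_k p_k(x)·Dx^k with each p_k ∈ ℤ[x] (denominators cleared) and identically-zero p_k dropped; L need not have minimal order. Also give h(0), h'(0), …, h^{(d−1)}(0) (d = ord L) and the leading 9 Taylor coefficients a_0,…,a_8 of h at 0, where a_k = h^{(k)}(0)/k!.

f: a_k = 2, 0, -9, 0, 27/4, 0, -81/40, 0, 729/2240, …
L₀ from L_f via x↦r, Dx↦r'^{-1}Dx.
Differentiate: ansatz ord ≤ ord L₀ ⇒ L.
L = (48 + 288·x + 864·x^2 + 1152·x^3 + 576·x^4) + (-6 - 12·x)·Dx + (1 + 4·x + 4·x^2)·Dx^2  (order 2).
h: a_k = 0, -72, -216, 288, 2160, 15552/5, -12096/5, -490752/35, -606528/35, …
ICs: h(0) = 0, h′(0) = -72.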